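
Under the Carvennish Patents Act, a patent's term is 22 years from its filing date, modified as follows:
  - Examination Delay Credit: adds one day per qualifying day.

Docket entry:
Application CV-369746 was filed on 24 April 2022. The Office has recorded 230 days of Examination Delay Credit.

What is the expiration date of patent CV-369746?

Base term: filing date + 22 years → 24 April 2044.
Examination Delay Credit: +230 days → 10 December 2044.

December 10, 2044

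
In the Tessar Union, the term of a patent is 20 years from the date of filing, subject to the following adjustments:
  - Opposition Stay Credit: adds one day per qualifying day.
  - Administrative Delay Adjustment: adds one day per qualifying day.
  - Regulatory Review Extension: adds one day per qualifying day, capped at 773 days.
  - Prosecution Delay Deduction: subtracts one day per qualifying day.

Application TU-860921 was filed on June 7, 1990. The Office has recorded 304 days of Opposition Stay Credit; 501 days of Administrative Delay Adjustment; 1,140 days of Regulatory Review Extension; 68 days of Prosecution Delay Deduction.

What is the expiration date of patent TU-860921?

Base term: filing date + 20 years → 7 June 2010.
Opposition Stay Credit: +304 days → 7 April 2011.
Administrative Delay Adjustment: +501 days → 20 August 2012.
Regulatory Review Extension: 1140 days claimed exceeds the 773-day cap, so +773 days → 2 October 2014.
Prosecution Delay Deduction: −68 days → 26 July 2014.

July 26, 2014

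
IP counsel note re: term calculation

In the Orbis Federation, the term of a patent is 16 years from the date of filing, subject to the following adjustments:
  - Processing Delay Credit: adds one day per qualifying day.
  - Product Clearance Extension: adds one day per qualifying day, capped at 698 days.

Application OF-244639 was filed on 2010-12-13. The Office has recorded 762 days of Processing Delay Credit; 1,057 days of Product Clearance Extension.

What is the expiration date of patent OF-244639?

2030-12-12

Base term: filing date + 16 years → 13 December 2026.
Processing Delay Credit: +762 days → 13 January 2029.
Product Clearance Extension: 1057 days claimed exceeds the 698-day cap, so +698 days → 12 December 2030.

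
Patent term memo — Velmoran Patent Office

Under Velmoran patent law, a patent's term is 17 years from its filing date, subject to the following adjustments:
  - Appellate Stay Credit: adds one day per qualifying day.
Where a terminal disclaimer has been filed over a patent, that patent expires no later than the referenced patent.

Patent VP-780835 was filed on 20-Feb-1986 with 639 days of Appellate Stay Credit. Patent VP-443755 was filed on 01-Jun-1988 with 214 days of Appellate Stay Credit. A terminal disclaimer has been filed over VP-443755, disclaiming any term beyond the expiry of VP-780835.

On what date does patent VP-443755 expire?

November 20, 2004

Natural term of VP-443755:
  Base: filing + 17 years → 1 June 2005.
  Appellate Stay Credit: +214 days → 1 January 2006.
Expiry of referenced patent VP-780835:
  Base: filing + 17 years → 20 February 2003.
  Appellate Stay Credit: +639 days → 20 November 2004.
Terminal disclaimer: VP-443755 expires on the earlier of 1 January 2006 and 20 November 2004.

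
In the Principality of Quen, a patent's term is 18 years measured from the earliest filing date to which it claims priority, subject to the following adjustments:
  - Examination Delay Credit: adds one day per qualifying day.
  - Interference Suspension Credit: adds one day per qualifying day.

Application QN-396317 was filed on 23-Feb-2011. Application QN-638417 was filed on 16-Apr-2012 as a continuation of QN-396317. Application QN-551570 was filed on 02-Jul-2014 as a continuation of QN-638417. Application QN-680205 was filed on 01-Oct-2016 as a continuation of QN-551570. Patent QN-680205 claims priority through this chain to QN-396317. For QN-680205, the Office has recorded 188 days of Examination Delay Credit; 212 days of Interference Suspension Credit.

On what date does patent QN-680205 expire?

March 30, 2030

Earliest priority filing: 23 February 2011.
Base term: 23 February 2011 + 18 years → 23 February 2029.
Examination Delay Credit: +188 days → 30 August 2029.
Interference Suspension Credit: +212 days → 30 March 2030.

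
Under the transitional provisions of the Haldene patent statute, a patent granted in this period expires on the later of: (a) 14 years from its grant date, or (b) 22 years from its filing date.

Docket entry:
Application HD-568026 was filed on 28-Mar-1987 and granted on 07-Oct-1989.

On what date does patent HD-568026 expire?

March 28, 2009

(a) grant + 14 years → 7 October 2003.
(b) filing + 22 years → 28 March 2009.
Later of the two: 28 March 2009.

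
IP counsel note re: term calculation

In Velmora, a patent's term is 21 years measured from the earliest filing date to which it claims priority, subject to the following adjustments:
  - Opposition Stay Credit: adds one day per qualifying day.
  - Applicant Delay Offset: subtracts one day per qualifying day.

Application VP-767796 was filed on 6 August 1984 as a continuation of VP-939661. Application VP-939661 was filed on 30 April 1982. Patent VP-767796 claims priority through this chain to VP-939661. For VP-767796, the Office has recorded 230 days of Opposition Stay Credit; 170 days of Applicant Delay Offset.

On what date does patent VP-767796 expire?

Earliest priority filing: 30 April 1982.
Base term: 30 April 1982 + 21 years → 30 April 2003.
Opposition Stay Credit: +230 days → 16 December 2003.
Applicant Delay Offset: −170 days → 29 June 2003.

June 29, 2003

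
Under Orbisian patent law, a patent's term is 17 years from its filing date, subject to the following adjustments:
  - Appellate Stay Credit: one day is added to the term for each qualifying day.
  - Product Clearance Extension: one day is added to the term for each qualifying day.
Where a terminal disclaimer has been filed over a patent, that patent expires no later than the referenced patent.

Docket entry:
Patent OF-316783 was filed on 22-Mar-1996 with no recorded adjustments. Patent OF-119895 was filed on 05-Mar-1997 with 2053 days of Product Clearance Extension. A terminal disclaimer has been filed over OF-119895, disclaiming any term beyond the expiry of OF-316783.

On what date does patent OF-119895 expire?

Natural term of OF-119895:
  Base: filing + 17 years → 5 March 2014.
  Product Clearance Extension: +2053 days → 18 October 2019.
Expiry of referenced patent OF-316783:
  Base: filing + 17 years → 22 March 2013.
Terminal disclaimer: OF-119895 expires on the earlier of 18 October 2019 and 22 March 2013.

2013-03-22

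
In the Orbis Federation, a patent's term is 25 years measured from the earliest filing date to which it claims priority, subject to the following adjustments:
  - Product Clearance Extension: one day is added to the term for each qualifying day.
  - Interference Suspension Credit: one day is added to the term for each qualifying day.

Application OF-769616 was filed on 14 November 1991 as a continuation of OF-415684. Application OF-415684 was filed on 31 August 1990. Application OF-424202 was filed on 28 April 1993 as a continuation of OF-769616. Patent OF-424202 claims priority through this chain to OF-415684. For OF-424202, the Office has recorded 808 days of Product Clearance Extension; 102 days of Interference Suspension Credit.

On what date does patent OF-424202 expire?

February 26, 2018

Earliest priority filing: 31 August 1990.
Base term: 31 August 1990 + 25 years → 31 August 2015.
Product Clearance Extension: +808 days → 16 November 2017.
Interference Suspension Credit: +102 days → 26 February 2018.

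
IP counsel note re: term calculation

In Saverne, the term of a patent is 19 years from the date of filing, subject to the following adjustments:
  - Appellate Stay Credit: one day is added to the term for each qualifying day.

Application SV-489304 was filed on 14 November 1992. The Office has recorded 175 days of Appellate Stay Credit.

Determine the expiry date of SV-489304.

Base term: filing date + 19 years → 14 November 2011.
Appellate Stay Credit: +175 days → 7 May 2012.

May 7, 2012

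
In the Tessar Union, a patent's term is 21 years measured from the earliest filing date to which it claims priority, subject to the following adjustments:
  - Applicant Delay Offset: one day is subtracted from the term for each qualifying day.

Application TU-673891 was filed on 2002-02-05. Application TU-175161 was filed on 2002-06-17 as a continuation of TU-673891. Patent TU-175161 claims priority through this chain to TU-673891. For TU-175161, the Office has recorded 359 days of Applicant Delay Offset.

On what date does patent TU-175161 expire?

Earliest priority filing: 5 February 2002.
Base term: 5 February 2002 + 21 years → 5 February 2023.
Applicant Delay Offset: −359 days → 11 February 2022.

2022-02-11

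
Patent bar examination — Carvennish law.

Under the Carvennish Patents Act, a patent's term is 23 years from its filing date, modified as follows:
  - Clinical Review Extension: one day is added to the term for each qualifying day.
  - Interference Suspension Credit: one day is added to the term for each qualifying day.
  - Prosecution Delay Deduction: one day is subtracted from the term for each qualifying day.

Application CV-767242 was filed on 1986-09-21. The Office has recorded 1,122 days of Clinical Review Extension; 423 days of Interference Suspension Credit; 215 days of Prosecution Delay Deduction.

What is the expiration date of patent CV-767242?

Base term: filing date + 23 years → 21 September 2009.
Clinical Review Extension: +1122 days → 17 October 2012.
Interference Suspension Credit: +423 days → 14 December 2013.
Prosecution Delay Deduction: −215 days → 13 May 2013.

May 13, 2013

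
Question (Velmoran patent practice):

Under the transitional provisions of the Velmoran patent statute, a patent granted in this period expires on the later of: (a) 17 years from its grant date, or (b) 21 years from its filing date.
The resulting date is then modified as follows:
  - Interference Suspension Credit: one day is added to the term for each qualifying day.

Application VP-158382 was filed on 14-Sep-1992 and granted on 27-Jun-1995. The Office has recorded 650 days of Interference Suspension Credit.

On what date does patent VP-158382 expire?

(a) grant + 17 years → 27 June 2012.
(b) filing + 21 years → 14 September 2013.
Later of the two: 14 September 2013.
Interference Suspension Credit: +650 days → 26 June 2015.

June 26, 2015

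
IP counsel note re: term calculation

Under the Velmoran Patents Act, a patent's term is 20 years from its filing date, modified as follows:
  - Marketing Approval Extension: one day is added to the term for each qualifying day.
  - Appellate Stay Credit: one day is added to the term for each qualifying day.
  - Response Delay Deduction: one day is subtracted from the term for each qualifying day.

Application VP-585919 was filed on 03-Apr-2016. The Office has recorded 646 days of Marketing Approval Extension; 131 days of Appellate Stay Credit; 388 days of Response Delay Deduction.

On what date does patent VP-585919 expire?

April 27, 2037

Base term: filing date + 20 years → 3 April 2036.
Marketing Approval Extension: +646 days → 9 January 2038.
Appellate Stay Credit: +131 days → 20 May 2038.
Response Delay Deduction: −388 days → 27 April 2037.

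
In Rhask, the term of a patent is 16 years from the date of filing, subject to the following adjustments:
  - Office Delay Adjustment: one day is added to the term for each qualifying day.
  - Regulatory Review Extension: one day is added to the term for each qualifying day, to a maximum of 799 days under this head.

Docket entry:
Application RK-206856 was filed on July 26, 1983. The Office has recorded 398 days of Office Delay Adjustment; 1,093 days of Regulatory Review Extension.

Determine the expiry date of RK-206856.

Base term: filing date + 16 years → 26 July 1999.
Office Delay Adjustment: +398 days → 27 August 2000.
Regulatory Review Extension: 1093 days claimed exceeds the 799-day cap, so +799 days → 4 November 2002.

2002-11-04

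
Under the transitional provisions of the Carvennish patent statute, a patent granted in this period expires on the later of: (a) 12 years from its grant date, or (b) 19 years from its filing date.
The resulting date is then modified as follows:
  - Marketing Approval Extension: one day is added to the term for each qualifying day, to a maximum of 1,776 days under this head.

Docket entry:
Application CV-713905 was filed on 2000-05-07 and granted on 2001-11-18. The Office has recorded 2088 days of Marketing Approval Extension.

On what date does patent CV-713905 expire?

2024-03-17

(a) grant + 12 years → 18 November 2013.
(b) filing + 19 years → 7 May 2019.
Later of the two: 7 May 2019.
Marketing Approval Extension: 2088 days claimed exceeds the 1776-day cap, so +1776 days → 17 March 2024.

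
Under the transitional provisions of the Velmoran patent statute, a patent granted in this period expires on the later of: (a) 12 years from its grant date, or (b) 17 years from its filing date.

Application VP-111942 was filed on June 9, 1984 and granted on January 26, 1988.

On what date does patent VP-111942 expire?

2001-06-09

(a) grant + 12 years → 26 January 2000.
(b) filing + 17 years → 9 June 2001.
Later of the two: 9 June 2001.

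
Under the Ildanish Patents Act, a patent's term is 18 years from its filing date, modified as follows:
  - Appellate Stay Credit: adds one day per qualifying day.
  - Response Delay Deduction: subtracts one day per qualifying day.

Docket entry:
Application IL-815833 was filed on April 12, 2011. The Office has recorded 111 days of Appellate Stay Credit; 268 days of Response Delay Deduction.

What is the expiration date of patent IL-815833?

Base term: filing date + 18 years → 12 April 2029.
Appellate Stay Credit: +111 days → 1 August 2029.
Response Delay Deduction: −268 days → 6 November 2028.

2028-11-06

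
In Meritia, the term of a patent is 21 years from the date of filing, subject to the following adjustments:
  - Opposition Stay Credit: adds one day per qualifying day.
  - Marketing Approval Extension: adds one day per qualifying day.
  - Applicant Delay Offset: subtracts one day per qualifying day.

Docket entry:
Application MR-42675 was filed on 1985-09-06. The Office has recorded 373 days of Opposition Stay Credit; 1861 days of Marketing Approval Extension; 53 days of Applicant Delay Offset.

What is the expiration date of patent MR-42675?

Base term: filing date + 21 years → 6 September 2006.
Opposition Stay Credit: +373 days → 14 September 2007.
Marketing Approval Extension: +1861 days → 18 October 2012.
Applicant Delay Offset: −53 days → 26 August 2012.

August 26, 2012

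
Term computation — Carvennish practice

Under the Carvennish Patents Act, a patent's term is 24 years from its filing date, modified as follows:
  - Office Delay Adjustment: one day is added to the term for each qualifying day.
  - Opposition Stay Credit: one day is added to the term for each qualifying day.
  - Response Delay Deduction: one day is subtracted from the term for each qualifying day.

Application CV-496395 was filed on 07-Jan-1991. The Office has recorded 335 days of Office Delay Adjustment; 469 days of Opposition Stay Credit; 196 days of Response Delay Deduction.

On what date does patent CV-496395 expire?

Base term: filing date + 24 years → 7 January 2015.
Office Delay Adjustment: +335 days → 8 December 2015.
Opposition Stay Credit: +469 days → 21 March 2017.
Response Delay Deduction: −196 days → 6 September 2016.

September 6, 2016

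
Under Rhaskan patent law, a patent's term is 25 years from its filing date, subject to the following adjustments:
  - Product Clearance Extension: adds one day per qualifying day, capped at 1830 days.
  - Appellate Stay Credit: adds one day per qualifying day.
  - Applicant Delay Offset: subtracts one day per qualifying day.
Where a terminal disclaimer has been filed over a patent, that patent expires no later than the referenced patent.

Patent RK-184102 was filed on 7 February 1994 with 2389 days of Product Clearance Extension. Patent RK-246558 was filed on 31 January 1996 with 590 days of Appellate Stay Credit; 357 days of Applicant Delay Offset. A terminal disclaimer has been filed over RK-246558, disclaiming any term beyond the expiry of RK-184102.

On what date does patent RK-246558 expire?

September 21, 2021

Natural term of RK-246558:
  Base: filing + 25 years → 31 January 2021.
  Appellate Stay Credit: +590 days → 13 September 2022.
  Applicant Delay Offset: −357 days → 21 September 2021.
Expiry of referenced patent RK-184102:
  Base: filing + 25 years → 7 February 2019.
  Product Clearance Extension: 2389 days claimed exceeds the 1830-day cap, so +1830 days → 11 February 2024.
Terminal disclaimer: RK-246558 expires on the earlier of 21 September 2021 and 11 February 2024.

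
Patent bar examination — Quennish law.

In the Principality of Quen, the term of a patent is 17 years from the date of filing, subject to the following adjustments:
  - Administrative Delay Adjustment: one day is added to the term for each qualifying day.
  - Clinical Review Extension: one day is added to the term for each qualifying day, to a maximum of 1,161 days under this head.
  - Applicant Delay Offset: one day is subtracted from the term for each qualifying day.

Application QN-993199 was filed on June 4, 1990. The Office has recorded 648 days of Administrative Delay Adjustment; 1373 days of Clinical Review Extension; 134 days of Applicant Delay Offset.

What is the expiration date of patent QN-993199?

January 4, 2012

Base term: filing date + 17 years → 4 June 2007.
Administrative Delay Adjustment: +648 days → 13 March 2009.
Clinical Review Extension: 1373 days claimed exceeds the 1161-day cap, so +1161 days → 17 May 2012.
Applicant Delay Offset: −134 days → 4 January 2012.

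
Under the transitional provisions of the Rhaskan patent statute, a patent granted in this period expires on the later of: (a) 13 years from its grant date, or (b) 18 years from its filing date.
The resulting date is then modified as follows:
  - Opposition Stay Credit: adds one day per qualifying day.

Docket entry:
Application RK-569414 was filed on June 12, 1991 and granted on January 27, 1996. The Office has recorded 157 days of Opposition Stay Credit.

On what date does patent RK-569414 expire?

November 16, 2009

(a) grant + 13 years → 27 January 2009.
(b) filing + 18 years → 12 June 2009.
Later of the two: 12 June 2009.
Opposition Stay Credit: +157 days → 16 November 2009.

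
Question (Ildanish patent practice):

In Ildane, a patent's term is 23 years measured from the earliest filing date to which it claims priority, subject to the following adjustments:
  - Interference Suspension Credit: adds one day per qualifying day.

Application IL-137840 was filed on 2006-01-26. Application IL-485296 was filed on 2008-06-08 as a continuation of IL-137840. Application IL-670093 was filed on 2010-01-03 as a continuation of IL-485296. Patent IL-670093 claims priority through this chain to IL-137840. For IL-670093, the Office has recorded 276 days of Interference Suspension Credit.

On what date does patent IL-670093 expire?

Earliest priority filing: 26 January 2006.
Base term: 26 January 2006 + 23 years → 26 January 2029.
Interference Suspension Credit: +276 days → 29 October 2029.

October 29, 2029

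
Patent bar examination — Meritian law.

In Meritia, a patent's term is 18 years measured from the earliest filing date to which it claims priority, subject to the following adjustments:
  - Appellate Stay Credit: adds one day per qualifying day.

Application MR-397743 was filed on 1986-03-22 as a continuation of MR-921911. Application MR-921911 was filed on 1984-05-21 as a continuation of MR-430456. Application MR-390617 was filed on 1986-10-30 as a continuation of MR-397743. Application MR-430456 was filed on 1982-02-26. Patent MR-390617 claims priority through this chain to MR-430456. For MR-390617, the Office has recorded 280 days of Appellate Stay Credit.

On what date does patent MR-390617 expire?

Earliest priority filing: 26 February 1982.
Base term: 26 February 1982 + 18 years → 26 February 2000.
Appellate Stay Credit: +280 days → 2 December 2000.

2000-12-02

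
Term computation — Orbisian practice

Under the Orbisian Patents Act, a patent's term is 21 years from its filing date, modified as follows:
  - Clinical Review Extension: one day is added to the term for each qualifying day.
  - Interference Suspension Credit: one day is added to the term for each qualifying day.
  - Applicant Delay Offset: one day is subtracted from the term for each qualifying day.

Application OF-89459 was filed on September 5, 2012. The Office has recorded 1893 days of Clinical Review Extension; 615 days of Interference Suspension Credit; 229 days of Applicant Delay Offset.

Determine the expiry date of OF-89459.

2039-12-02

Base term: filing date + 21 years → 5 September 2033.
Clinical Review Extension: +1893 days → 11 November 2038.
Interference Suspension Credit: +615 days → 18 July 2040.
Applicant Delay Offset: −229 days → 2 December 2039.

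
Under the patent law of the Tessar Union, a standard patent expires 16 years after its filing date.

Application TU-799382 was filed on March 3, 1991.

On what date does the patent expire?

March 3, 2007

Filing date + 16 years → 3 March 2007.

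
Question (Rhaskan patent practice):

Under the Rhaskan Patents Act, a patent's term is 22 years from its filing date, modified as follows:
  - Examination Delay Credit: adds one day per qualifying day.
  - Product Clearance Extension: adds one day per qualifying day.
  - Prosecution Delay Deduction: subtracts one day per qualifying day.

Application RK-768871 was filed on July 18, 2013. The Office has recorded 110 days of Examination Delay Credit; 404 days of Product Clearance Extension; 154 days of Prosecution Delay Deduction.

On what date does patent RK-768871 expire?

July 12, 2036

Base term: filing date + 22 years → 18 July 2035.
Examination Delay Credit: +110 days → 5 November 2035.
Product Clearance Extension: +404 days → 13 December 2036.
Prosecution Delay Deduction: −154 days → 12 July 2036.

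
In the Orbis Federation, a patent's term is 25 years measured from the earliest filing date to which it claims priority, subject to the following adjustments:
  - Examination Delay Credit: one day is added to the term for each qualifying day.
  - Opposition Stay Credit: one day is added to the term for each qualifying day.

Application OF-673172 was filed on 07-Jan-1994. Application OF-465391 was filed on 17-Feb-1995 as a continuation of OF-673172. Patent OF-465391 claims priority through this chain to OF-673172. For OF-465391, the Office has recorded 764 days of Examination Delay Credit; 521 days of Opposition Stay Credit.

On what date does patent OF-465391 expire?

Earliest priority filing: 7 January 1994.
Base term: 7 January 1994 + 25 years → 7 January 2019.
Examination Delay Credit: +764 days → 9 February 2021.
Opposition Stay Credit: +521 days → 15 July 2022.

2022-07-15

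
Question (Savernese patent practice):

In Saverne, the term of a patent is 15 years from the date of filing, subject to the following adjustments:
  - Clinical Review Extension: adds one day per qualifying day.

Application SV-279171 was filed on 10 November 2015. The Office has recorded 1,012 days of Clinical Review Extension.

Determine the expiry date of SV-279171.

Base term: filing date + 15 years → 10 November 2030.
Clinical Review Extension: +1012 days → 18 August 2033.

August 18, 2033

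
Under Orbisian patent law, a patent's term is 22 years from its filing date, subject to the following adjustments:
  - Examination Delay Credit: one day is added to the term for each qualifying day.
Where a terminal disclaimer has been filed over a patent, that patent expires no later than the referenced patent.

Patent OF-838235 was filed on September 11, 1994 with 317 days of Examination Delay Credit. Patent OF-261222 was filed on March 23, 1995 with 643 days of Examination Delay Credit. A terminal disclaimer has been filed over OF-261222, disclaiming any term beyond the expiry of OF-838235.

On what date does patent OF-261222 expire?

Natural term of OF-261222:
  Base: filing + 22 years → 23 March 2017.
  Examination Delay Credit: +643 days → 26 December 2018.
Expiry of referenced patent OF-838235:
  Base: filing + 22 years → 11 September 2016.
  Examination Delay Credit: +317 days → 25 July 2017.
Terminal disclaimer: OF-261222 expires on the earlier of 26 December 2018 and 25 July 2017.

July 25, 2017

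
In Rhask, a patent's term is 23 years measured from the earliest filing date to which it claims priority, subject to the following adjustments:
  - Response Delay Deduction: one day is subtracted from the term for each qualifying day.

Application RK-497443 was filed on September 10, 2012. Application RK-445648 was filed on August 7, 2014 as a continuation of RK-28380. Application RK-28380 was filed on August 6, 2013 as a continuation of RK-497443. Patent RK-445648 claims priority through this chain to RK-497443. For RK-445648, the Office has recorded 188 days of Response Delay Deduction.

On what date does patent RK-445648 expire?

Earliest priority filing: 10 September 2012.
Base term: 10 September 2012 + 23 years → 10 September 2035.
Response Delay Deduction: −188 days → 6 March 2035.

March 6, 2035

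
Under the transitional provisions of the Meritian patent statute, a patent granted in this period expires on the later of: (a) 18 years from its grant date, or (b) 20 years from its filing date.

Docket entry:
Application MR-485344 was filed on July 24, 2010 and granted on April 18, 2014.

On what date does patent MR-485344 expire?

April 18, 2032

(a) grant + 18 years → 18 April 2032.
(b) filing + 20 years → 24 July 2030.
Later of the two: 18 April 2032.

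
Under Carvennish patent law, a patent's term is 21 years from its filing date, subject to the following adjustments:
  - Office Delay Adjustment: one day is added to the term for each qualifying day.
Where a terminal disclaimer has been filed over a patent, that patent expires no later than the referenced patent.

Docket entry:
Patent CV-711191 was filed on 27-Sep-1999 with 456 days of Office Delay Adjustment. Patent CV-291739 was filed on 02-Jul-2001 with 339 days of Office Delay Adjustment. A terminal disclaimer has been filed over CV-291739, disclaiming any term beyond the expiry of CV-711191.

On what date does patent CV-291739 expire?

2021-12-27

Natural term of CV-291739:
  Base: filing + 21 years → 2 July 2022.
  Office Delay Adjustment: +339 days → 6 June 2023.
Expiry of referenced patent CV-711191:
  Base: filing + 21 years → 27 September 2020.
  Office Delay Adjustment: +456 days → 27 December 2021.
Terminal disclaimer: CV-291739 expires on the earlier of 6 June 2023 and 27 December 2021.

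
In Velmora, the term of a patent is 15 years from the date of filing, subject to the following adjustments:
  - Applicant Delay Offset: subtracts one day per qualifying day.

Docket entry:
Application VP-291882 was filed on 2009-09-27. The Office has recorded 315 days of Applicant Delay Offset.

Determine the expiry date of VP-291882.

November 17, 2023

Base term: filing date + 15 years → 27 September 2024.
Applicant Delay Offset: −315 days → 17 November 2023.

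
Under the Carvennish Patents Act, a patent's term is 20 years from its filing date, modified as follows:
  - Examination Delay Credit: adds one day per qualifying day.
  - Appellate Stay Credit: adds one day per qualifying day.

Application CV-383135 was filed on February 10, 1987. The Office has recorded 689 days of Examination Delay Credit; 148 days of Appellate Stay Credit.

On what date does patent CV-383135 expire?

May 27, 2009

Base term: filing date + 20 years → 10 February 2007.
Examination Delay Credit: +689 days → 30 December 2008.
Appellate Stay Credit: +148 days → 27 May 2009.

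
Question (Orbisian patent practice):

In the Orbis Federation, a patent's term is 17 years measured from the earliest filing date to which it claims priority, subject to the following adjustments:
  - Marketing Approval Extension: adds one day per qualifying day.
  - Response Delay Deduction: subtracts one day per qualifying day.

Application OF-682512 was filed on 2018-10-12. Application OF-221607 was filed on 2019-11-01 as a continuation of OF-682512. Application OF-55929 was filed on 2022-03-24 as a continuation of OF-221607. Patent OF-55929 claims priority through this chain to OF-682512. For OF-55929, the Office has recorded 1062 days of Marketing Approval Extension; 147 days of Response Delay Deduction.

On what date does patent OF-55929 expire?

2038-04-14

Earliest priority filing: 12 October 2018.
Base term: 12 October 2018 + 17 years → 12 October 2035.
Marketing Approval Extension: +1062 days → 8 September 2038.
Response Delay Deduction: −147 days → 14 April 2038.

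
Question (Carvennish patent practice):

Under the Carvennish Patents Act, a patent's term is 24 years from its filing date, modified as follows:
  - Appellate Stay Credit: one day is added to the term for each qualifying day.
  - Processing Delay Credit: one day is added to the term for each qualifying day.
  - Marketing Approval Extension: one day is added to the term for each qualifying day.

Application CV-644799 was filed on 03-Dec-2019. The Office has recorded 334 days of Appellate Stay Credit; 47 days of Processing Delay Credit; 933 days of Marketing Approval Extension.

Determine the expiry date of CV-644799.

Base term: filing date + 24 years → 3 December 2043.
Appellate Stay Credit: +334 days → 1 November 2044.
Processing Delay Credit: +47 days → 18 December 2044.
Marketing Approval Extension: +933 days → 9 July 2047.

2047-07-09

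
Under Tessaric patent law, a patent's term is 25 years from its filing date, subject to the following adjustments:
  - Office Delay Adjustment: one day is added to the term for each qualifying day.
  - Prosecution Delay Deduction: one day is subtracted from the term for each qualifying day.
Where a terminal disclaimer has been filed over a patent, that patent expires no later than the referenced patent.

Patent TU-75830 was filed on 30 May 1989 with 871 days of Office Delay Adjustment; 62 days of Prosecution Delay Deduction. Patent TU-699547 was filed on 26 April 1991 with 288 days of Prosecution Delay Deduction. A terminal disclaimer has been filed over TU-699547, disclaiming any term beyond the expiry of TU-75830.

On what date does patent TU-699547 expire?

2015-07-13

Natural term of TU-699547:
  Base: filing + 25 years → 26 April 2016.
  Prosecution Delay Deduction: −288 days → 13 July 2015.
Expiry of referenced patent TU-75830:
  Base: filing + 25 years → 30 May 2014.
  Office Delay Adjustment: +871 days → 17 October 2016.
  Prosecution Delay Deduction: −62 days → 16 August 2016.
Terminal disclaimer: TU-699547 expires on the earlier of 13 July 2015 and 16 August 2016.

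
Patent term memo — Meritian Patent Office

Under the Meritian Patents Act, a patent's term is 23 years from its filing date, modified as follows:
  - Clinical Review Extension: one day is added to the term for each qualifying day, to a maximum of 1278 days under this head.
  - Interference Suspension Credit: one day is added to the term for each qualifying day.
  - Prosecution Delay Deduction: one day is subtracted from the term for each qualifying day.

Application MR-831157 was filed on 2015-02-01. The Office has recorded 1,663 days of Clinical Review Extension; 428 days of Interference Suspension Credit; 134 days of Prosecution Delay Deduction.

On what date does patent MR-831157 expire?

Base term: filing date + 23 years → 1 February 2038.
Clinical Review Extension: 1663 days claimed exceeds the 1278-day cap, so +1278 days → 2 August 2041.
Interference Suspension Credit: +428 days → 4 October 2042.
Prosecution Delay Deduction: −134 days → 23 May 2042.

2042-05-23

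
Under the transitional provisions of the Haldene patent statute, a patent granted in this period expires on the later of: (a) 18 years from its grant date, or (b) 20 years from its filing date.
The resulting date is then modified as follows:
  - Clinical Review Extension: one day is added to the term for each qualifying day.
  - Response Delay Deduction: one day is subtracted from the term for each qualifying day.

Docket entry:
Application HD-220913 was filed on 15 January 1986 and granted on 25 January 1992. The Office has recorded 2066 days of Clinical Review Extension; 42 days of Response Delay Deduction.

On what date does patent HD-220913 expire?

2015-08-11

(a) grant + 18 years → 25 January 2010.
(b) filing + 20 years → 15 January 2006.
Later of the two: 25 January 2010.
Clinical Review Extension: +2066 days → 22 September 2015.
Response Delay Deduction: −42 days → 11 August 2015.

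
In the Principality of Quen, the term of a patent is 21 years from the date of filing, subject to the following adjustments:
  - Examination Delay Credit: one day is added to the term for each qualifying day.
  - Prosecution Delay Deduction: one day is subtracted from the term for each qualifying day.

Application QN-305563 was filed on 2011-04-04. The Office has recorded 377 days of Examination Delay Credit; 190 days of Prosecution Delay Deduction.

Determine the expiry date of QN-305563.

2032-10-08

Base term: filing date + 21 years → 4 April 2032.
Examination Delay Credit: +377 days → 16 April 2033.
Prosecution Delay Deduction: −190 days → 8 October 2032.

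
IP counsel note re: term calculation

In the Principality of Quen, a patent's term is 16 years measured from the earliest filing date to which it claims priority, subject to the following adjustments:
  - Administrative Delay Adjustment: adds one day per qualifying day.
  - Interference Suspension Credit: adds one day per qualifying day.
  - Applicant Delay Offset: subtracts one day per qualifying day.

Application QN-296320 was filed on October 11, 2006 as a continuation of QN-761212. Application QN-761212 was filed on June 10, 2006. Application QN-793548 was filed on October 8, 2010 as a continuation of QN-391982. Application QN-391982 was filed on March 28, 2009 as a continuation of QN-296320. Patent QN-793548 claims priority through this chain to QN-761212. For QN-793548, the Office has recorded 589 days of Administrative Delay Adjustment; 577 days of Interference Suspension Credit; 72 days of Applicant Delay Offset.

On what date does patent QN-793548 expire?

2025-06-08

Earliest priority filing: 10 June 2006.
Base term: 10 June 2006 + 16 years → 10 June 2022.
Administrative Delay Adjustment: +589 days → 20 January 2024.
Interference Suspension Credit: +577 days → 19 August 2025.
Applicant Delay Offset: −72 days → 8 June 2025.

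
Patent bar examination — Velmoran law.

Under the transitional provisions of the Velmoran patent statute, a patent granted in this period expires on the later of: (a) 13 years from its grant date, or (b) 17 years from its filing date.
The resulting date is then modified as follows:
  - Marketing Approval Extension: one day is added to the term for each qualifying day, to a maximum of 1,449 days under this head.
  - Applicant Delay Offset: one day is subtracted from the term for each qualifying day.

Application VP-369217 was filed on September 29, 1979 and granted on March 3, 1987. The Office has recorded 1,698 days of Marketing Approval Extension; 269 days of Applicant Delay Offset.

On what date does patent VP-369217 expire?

May 27, 2003

(a) grant + 13 years → 3 March 2000.
(b) filing + 17 years → 29 September 1996.
Later of the two: 3 March 2000.
Marketing Approval Extension: 1698 days claimed exceeds the 1449-day cap, so +1449 days → 20 February 2004.
Applicant Delay Offset: −269 days → 27 May 2003.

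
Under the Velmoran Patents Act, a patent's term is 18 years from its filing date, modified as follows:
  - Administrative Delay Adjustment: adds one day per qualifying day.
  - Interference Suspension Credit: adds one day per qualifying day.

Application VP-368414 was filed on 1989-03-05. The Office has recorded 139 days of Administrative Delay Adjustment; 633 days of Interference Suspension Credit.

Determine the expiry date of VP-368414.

2009-04-15

Base term: filing date + 18 years → 5 March 2007.
Administrative Delay Adjustment: +139 days → 22 July 2007.
Interference Suspension Credit: +633 days → 15 April 2009.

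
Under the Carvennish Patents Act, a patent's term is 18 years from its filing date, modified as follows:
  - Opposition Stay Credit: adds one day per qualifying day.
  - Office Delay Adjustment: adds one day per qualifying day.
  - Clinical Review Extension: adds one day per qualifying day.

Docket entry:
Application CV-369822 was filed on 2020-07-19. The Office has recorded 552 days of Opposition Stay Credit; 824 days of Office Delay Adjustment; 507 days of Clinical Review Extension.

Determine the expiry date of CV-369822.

2043-09-14

Base term: filing date + 18 years → 19 July 2038.
Opposition Stay Credit: +552 days → 22 January 2040.
Office Delay Adjustment: +824 days → 25 April 2042.
Clinical Review Extension: +507 days → 14 September 2043.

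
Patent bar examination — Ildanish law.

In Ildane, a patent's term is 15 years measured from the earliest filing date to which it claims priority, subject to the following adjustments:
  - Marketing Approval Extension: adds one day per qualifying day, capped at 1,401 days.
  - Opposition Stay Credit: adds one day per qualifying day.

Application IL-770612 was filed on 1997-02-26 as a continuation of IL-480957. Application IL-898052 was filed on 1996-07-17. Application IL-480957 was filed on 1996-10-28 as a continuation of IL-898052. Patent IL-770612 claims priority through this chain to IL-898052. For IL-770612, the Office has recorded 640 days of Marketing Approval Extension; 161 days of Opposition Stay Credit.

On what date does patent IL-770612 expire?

Earliest priority filing: 17 July 1996.
Base term: 17 July 1996 + 15 years → 17 July 2011.
Marketing Approval Extension: 640 days (within the 1401-day cap) → +640 days → 17 April 2013.
Opposition Stay Credit: +161 days → 25 September 2013.

2013-09-25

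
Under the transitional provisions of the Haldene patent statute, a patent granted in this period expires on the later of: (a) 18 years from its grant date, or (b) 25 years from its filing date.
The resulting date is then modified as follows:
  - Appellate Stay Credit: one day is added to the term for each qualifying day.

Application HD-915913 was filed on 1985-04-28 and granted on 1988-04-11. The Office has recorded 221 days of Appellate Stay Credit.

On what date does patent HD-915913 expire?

2010-12-05

(a) grant + 18 years → 11 April 2006.
(b) filing + 25 years → 28 April 2010.
Later of the two: 28 April 2010.
Appellate Stay Credit: +221 days → 5 December 2010.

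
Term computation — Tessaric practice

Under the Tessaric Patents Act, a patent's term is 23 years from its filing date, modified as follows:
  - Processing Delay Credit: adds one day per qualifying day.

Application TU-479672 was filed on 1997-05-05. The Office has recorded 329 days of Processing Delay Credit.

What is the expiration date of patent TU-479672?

2021-03-30

Base term: filing date + 23 years → 5 May 2020.
Processing Delay Credit: +329 days → 30 March 2021.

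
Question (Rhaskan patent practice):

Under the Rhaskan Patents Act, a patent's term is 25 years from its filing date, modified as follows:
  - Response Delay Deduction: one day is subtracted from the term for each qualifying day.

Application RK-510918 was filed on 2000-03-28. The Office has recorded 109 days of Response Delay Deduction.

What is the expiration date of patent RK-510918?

Base term: filing date + 25 years → 28 March 2025.
Response Delay Deduction: −109 days → 9 December 2024.

2024-12-09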